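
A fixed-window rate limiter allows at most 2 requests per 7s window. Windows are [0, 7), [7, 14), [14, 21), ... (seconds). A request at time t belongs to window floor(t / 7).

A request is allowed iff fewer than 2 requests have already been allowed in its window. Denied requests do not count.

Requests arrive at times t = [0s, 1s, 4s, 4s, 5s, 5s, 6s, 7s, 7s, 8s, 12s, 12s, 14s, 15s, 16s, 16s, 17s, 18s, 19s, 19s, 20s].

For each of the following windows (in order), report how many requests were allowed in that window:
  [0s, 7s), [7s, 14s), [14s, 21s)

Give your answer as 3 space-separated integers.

Answer: 2 2 2

Derivation:
Processing requests:
  req#1 t=0s (window 0): ALLOW
  req#2 t=1s (window 0): ALLOW
  req#3 t=4s (window 0): DENY
  req#4 t=4s (window 0): DENY
  req#5 t=5s (window 0): DENY
  req#6 t=5s (window 0): DENY
  req#7 t=6s (window 0): DENY
  req#8 t=7s (window 1): ALLOW
  req#9 t=7s (window 1): ALLOW
  req#10 t=8s (window 1): DENY
  req#11 t=12s (window 1): DENY
  req#12 t=12s (window 1): DENY
  req#13 t=14s (window 2): ALLOW
  req#14 t=15s (window 2): ALLOW
  req#15 t=16s (window 2): DENY
  req#16 t=16s (window 2): DENY
  req#17 t=17s (window 2): DENY
  req#18 t=18s (window 2): DENY
  req#19 t=19s (window 2): DENY
  req#20 t=19s (window 2): DENY
  req#21 t=20s (window 2): DENY

Allowed counts by window: 2 2 2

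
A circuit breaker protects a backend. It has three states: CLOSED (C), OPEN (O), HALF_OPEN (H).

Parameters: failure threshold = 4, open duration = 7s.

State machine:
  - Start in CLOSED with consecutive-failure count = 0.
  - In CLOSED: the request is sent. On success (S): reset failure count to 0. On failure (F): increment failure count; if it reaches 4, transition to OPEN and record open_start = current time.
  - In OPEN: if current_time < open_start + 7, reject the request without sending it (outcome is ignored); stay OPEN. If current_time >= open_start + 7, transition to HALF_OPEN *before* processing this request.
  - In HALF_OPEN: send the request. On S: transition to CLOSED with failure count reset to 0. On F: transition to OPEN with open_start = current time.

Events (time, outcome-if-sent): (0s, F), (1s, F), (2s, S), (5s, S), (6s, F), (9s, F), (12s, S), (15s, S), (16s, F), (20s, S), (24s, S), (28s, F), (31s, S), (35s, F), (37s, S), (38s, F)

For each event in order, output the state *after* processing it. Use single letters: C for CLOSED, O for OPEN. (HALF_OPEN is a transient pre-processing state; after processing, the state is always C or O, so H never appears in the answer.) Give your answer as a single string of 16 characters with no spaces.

Answer: CCCCCCCCCCCCCCCC

Derivation:
State after each event:
  event#1 t=0s outcome=F: state=CLOSED
  event#2 t=1s outcome=F: state=CLOSED
  event#3 t=2s outcome=S: state=CLOSED
  event#4 t=5s outcome=S: state=CLOSED
  event#5 t=6s outcome=F: state=CLOSED
  event#6 t=9s outcome=F: state=CLOSED
  event#7 t=12s outcome=S: state=CLOSED
  event#8 t=15s outcome=S: state=CLOSED
  event#9 t=16s outcome=F: state=CLOSED
  event#10 t=20s outcome=S: state=CLOSED
  event#11 t=24s outcome=S: state=CLOSED
  event#12 t=28s outcome=F: state=CLOSED
  event#13 t=31s outcome=S: state=CLOSED
  event#14 t=35s outcome=F: state=CLOSED
  event#15 t=37s outcome=S: state=CLOSED
  event#16 t=38s outcome=F: state=CLOSED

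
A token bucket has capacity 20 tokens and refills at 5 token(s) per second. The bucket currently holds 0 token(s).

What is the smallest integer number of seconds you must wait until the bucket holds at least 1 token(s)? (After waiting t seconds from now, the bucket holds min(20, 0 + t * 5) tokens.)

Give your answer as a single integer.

Need 0 + t * 5 >= 1, so t >= 1/5.
Smallest integer t = ceil(1/5) = 1.

Answer: 1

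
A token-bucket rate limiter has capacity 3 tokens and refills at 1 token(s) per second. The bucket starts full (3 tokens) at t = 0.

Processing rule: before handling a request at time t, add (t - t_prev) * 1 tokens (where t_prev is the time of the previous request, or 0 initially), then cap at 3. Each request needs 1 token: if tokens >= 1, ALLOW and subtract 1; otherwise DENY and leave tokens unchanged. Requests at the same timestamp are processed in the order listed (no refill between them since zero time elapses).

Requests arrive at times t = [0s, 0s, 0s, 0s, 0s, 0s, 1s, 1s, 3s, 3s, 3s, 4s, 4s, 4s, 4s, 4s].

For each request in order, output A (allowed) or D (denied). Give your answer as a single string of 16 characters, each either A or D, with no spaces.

Simulating step by step:
  req#1 t=0s: ALLOW
  req#2 t=0s: ALLOW
  req#3 t=0s: ALLOW
  req#4 t=0s: DENY
  req#5 t=0s: DENY
  req#6 t=0s: DENY
  req#7 t=1s: ALLOW
  req#8 t=1s: DENY
  req#9 t=3s: ALLOW
  req#10 t=3s: ALLOW
  req#11 t=3s: DENY
  req#12 t=4s: ALLOW
  req#13 t=4s: DENY
  req#14 t=4s: DENY
  req#15 t=4s: DENY
  req#16 t=4s: DENY

Answer: AAADDDADAADADDDD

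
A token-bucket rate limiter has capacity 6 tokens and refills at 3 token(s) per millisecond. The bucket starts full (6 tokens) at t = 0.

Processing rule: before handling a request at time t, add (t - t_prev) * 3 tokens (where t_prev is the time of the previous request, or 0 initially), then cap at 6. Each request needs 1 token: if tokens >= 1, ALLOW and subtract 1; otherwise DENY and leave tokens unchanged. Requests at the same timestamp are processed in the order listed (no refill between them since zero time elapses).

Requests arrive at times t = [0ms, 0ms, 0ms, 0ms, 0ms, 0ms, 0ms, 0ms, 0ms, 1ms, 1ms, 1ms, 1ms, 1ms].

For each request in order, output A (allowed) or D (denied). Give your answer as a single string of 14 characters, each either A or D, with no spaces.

Answer: AAAAAADDDAAADD

Derivation:
Simulating step by step:
  req#1 t=0ms: ALLOW
  req#2 t=0ms: ALLOW
  req#3 t=0ms: ALLOW
  req#4 t=0ms: ALLOW
  req#5 t=0ms: ALLOW
  req#6 t=0ms: ALLOW
  req#7 t=0ms: DENY
  req#8 t=0ms: DENY
  req#9 t=0ms: DENY
  req#10 t=1ms: ALLOW
  req#11 t=1ms: ALLOW
  req#12 t=1ms: ALLOW
  req#13 t=1ms: DENY
  req#14 t=1ms: DENY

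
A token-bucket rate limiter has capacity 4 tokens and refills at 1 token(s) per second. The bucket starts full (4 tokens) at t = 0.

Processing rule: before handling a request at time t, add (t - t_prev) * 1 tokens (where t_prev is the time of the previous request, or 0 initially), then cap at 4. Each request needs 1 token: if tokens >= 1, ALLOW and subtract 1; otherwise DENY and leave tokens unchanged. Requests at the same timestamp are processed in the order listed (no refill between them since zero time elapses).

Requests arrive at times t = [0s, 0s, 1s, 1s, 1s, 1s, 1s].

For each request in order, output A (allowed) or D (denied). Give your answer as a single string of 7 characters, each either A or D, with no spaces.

Answer: AAAAADD

Derivation:
Simulating step by step:
  req#1 t=0s: ALLOW
  req#2 t=0s: ALLOW
  req#3 t=1s: ALLOW
  req#4 t=1s: ALLOW
  req#5 t=1s: ALLOW
  req#6 t=1s: DENY
  req#7 t=1s: DENY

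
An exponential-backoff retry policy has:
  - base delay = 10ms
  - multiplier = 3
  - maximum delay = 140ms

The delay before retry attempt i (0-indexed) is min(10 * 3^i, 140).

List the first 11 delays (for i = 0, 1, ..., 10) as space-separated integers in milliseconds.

Computing each delay:
  i=0: min(10*3^0, 140) = 10
  i=1: min(10*3^1, 140) = 30
  i=2: min(10*3^2, 140) = 90
  i=3: min(10*3^3, 140) = 140
  i=4: min(10*3^4, 140) = 140
  i=5: min(10*3^5, 140) = 140
  i=6: min(10*3^6, 140) = 140
  i=7: min(10*3^7, 140) = 140
  i=8: min(10*3^8, 140) = 140
  i=9: min(10*3^9, 140) = 140
  i=10: min(10*3^10, 140) = 140

Answer: 10 30 90 140 140 140 140 140 140 140 140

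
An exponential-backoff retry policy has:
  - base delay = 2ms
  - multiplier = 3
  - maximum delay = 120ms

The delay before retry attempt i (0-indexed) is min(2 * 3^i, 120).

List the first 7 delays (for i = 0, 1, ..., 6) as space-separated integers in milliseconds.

Computing each delay:
  i=0: min(2*3^0, 120) = 2
  i=1: min(2*3^1, 120) = 6
  i=2: min(2*3^2, 120) = 18
  i=3: min(2*3^3, 120) = 54
  i=4: min(2*3^4, 120) = 120
  i=5: min(2*3^5, 120) = 120
  i=6: min(2*3^6, 120) = 120

Answer: 2 6 18 54 120 120 120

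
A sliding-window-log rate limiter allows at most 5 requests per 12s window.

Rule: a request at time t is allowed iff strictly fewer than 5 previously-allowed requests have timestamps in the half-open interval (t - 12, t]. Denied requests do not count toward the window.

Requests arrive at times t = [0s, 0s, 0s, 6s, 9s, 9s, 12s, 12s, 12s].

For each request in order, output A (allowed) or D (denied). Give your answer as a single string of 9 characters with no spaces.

Answer: AAAAADAAA

Derivation:
Tracking allowed requests in the window:
  req#1 t=0s: ALLOW
  req#2 t=0s: ALLOW
  req#3 t=0s: ALLOW
  req#4 t=6s: ALLOW
  req#5 t=9s: ALLOW
  req#6 t=9s: DENY
  req#7 t=12s: ALLOW
  req#8 t=12s: ALLOW
  req#9 t=12s: ALLOW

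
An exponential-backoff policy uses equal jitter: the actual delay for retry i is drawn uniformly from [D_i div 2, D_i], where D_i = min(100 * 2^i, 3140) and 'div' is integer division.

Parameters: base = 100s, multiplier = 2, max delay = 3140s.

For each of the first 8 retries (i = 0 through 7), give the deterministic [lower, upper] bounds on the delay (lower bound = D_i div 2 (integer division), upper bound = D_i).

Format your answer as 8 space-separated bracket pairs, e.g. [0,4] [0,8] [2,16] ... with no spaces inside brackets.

Computing bounds per retry:
  i=0: D_i=min(100*2^0,3140)=100, bounds=[50,100]
  i=1: D_i=min(100*2^1,3140)=200, bounds=[100,200]
  i=2: D_i=min(100*2^2,3140)=400, bounds=[200,400]
  i=3: D_i=min(100*2^3,3140)=800, bounds=[400,800]
  i=4: D_i=min(100*2^4,3140)=1600, bounds=[800,1600]
  i=5: D_i=min(100*2^5,3140)=3140, bounds=[1570,3140]
  i=6: D_i=min(100*2^6,3140)=3140, bounds=[1570,3140]
  i=7: D_i=min(100*2^7,3140)=3140, bounds=[1570,3140]

Answer: [50,100] [100,200] [200,400] [400,800] [800,1600] [1570,3140] [1570,3140] [1570,3140]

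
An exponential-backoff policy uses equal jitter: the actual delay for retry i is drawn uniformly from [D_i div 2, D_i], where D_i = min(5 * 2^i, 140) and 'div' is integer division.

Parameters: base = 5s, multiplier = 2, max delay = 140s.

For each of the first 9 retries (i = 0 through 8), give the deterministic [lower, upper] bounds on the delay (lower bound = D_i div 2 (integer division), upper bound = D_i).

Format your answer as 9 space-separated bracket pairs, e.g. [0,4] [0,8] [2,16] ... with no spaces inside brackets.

Computing bounds per retry:
  i=0: D_i=min(5*2^0,140)=5, bounds=[2,5]
  i=1: D_i=min(5*2^1,140)=10, bounds=[5,10]
  i=2: D_i=min(5*2^2,140)=20, bounds=[10,20]
  i=3: D_i=min(5*2^3,140)=40, bounds=[20,40]
  i=4: D_i=min(5*2^4,140)=80, bounds=[40,80]
  i=5: D_i=min(5*2^5,140)=140, bounds=[70,140]
  i=6: D_i=min(5*2^6,140)=140, bounds=[70,140]
  i=7: D_i=min(5*2^7,140)=140, bounds=[70,140]
  i=8: D_i=min(5*2^8,140)=140, bounds=[70,140]

Answer: [2,5] [5,10] [10,20] [20,40] [40,80] [70,140] [70,140] [70,140] [70,140]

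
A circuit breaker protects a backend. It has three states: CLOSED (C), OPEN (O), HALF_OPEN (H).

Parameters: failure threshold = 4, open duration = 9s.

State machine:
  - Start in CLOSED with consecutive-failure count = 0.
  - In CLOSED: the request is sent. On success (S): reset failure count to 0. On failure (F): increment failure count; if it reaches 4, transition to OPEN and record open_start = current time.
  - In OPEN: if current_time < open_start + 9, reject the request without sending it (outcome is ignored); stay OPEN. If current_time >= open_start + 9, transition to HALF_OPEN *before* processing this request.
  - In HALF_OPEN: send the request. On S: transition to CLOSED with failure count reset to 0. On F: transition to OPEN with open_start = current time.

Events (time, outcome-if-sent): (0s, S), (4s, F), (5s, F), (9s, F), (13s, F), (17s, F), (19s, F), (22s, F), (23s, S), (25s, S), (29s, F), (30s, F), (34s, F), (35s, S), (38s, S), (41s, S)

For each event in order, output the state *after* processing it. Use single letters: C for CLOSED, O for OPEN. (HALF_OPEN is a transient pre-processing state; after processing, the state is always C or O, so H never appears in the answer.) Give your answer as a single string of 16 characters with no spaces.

Answer: CCCCOOOOOOOOOOOO

Derivation:
State after each event:
  event#1 t=0s outcome=S: state=CLOSED
  event#2 t=4s outcome=F: state=CLOSED
  event#3 t=5s outcome=F: state=CLOSED
  event#4 t=9s outcome=F: state=CLOSED
  event#5 t=13s outcome=F: state=OPEN
  event#6 t=17s outcome=F: state=OPEN
  event#7 t=19s outcome=F: state=OPEN
  event#8 t=22s outcome=F: state=OPEN
  event#9 t=23s outcome=S: state=OPEN
  event#10 t=25s outcome=S: state=OPEN
  event#11 t=29s outcome=F: state=OPEN
  event#12 t=30s outcome=F: state=OPEN
  event#13 t=34s outcome=F: state=OPEN
  event#14 t=35s outcome=S: state=OPEN
  event#15 t=38s outcome=S: state=OPEN
  event#16 t=41s outcome=S: state=OPEN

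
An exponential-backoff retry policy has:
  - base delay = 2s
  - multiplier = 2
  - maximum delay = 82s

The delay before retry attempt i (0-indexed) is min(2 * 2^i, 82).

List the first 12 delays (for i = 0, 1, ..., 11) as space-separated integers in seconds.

Answer: 2 4 8 16 32 64 82 82 82 82 82 82

Derivation:
Computing each delay:
  i=0: min(2*2^0, 82) = 2
  i=1: min(2*2^1, 82) = 4
  i=2: min(2*2^2, 82) = 8
  i=3: min(2*2^3, 82) = 16
  i=4: min(2*2^4, 82) = 32
  i=5: min(2*2^5, 82) = 64
  i=6: min(2*2^6, 82) = 82
  i=7: min(2*2^7, 82) = 82
  i=8: min(2*2^8, 82) = 82
  i=9: min(2*2^9, 82) = 82
  i=10: min(2*2^10, 82) = 82
  i=11: min(2*2^11, 82) = 82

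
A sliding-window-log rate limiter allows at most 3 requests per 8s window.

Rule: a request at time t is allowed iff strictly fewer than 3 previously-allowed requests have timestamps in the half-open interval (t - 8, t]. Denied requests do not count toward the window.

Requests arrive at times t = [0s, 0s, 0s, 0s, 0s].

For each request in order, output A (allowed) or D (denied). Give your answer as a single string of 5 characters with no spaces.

Answer: AAADD

Derivation:
Tracking allowed requests in the window:
  req#1 t=0s: ALLOW
  req#2 t=0s: ALLOW
  req#3 t=0s: ALLOW
  req#4 t=0s: DENY
  req#5 t=0s: DENY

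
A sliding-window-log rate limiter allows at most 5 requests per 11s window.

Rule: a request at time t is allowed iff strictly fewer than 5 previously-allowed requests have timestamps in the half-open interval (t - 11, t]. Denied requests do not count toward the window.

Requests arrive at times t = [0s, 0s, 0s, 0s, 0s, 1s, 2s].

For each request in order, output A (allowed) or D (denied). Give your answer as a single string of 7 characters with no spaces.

Answer: AAAAADD

Derivation:
Tracking allowed requests in the window:
  req#1 t=0s: ALLOW
  req#2 t=0s: ALLOW
  req#3 t=0s: ALLOW
  req#4 t=0s: ALLOW
  req#5 t=0s: ALLOW
  req#6 t=1s: DENY
  req#7 t=2s: DENY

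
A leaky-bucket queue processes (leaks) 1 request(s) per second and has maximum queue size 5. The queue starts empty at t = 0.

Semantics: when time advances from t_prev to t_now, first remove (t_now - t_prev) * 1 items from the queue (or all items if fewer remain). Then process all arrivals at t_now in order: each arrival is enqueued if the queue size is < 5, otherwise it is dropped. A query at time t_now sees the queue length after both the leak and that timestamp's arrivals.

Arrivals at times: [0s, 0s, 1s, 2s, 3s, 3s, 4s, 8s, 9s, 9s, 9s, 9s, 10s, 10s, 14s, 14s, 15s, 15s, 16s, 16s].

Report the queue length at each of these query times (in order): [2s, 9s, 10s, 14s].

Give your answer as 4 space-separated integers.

Answer: 2 4 5 3

Derivation:
Queue lengths at query times:
  query t=2s: backlog = 2
  query t=9s: backlog = 4
  query t=10s: backlog = 5
  query t=14s: backlog = 3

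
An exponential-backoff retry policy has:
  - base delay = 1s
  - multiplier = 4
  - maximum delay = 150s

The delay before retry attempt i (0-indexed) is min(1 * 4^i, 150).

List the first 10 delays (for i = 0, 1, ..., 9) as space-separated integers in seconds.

Computing each delay:
  i=0: min(1*4^0, 150) = 1
  i=1: min(1*4^1, 150) = 4
  i=2: min(1*4^2, 150) = 16
  i=3: min(1*4^3, 150) = 64
  i=4: min(1*4^4, 150) = 150
  i=5: min(1*4^5, 150) = 150
  i=6: min(1*4^6, 150) = 150
  i=7: min(1*4^7, 150) = 150
  i=8: min(1*4^8, 150) = 150
  i=9: min(1*4^9, 150) = 150

Answer: 1 4 16 64 150 150 150 150 150 150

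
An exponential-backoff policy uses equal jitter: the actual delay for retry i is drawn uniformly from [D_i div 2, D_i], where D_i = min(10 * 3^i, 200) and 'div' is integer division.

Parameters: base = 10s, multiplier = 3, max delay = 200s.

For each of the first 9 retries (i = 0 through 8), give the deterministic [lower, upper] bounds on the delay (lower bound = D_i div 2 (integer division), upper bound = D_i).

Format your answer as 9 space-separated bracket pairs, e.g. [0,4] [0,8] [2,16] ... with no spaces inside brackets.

Answer: [5,10] [15,30] [45,90] [100,200] [100,200] [100,200] [100,200] [100,200] [100,200]

Derivation:
Computing bounds per retry:
  i=0: D_i=min(10*3^0,200)=10, bounds=[5,10]
  i=1: D_i=min(10*3^1,200)=30, bounds=[15,30]
  i=2: D_i=min(10*3^2,200)=90, bounds=[45,90]
  i=3: D_i=min(10*3^3,200)=200, bounds=[100,200]
  i=4: D_i=min(10*3^4,200)=200, bounds=[100,200]
  i=5: D_i=min(10*3^5,200)=200, bounds=[100,200]
  i=6: D_i=min(10*3^6,200)=200, bounds=[100,200]
  i=7: D_i=min(10*3^7,200)=200, bounds=[100,200]
  i=8: D_i=min(10*3^8,200)=200, bounds=[100,200]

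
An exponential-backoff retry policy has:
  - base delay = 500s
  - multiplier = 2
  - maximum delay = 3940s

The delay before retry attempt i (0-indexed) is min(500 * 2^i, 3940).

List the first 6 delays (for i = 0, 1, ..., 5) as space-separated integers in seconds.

Answer: 500 1000 2000 3940 3940 3940

Derivation:
Computing each delay:
  i=0: min(500*2^0, 3940) = 500
  i=1: min(500*2^1, 3940) = 1000
  i=2: min(500*2^2, 3940) = 2000
  i=3: min(500*2^3, 3940) = 3940
  i=4: min(500*2^4, 3940) = 3940
  i=5: min(500*2^5, 3940) = 3940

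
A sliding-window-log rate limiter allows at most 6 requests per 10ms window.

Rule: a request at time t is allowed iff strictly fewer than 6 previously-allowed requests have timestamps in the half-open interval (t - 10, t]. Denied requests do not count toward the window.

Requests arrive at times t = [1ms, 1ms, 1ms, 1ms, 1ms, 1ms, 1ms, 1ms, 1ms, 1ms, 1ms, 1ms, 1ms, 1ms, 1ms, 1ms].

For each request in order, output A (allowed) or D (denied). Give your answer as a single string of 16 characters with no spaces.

Answer: AAAAAADDDDDDDDDD

Derivation:
Tracking allowed requests in the window:
  req#1 t=1ms: ALLOW
  req#2 t=1ms: ALLOW
  req#3 t=1ms: ALLOW
  req#4 t=1ms: ALLOW
  req#5 t=1ms: ALLOW
  req#6 t=1ms: ALLOW
  req#7 t=1ms: DENY
  req#8 t=1ms: DENY
  req#9 t=1ms: DENY
  req#10 t=1ms: DENY
  req#11 t=1ms: DENY
  req#12 t=1ms: DENY
  req#13 t=1ms: DENY
  req#14 t=1ms: DENY
  req#15 t=1ms: DENY
  req#16 t=1ms: DENY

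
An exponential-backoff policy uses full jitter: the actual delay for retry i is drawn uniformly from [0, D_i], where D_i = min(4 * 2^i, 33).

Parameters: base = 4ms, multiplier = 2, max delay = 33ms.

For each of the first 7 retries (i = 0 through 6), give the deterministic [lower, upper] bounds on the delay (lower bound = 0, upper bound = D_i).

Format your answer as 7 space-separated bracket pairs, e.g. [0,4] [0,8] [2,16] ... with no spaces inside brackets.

Answer: [0,4] [0,8] [0,16] [0,32] [0,33] [0,33] [0,33]

Derivation:
Computing bounds per retry:
  i=0: D_i=min(4*2^0,33)=4, bounds=[0,4]
  i=1: D_i=min(4*2^1,33)=8, bounds=[0,8]
  i=2: D_i=min(4*2^2,33)=16, bounds=[0,16]
  i=3: D_i=min(4*2^3,33)=32, bounds=[0,32]
  i=4: D_i=min(4*2^4,33)=33, bounds=[0,33]
  i=5: D_i=min(4*2^5,33)=33, bounds=[0,33]
  i=6: D_i=min(4*2^6,33)=33, bounds=[0,33]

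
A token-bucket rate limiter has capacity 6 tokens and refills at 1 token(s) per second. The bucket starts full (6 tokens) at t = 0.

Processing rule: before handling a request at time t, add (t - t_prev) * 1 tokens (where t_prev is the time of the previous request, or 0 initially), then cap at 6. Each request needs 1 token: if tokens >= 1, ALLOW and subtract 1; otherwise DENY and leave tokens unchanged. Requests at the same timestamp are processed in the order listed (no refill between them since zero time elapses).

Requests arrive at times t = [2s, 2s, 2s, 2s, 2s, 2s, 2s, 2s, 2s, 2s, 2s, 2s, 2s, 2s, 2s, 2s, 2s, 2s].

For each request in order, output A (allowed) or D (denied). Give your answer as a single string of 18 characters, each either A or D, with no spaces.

Simulating step by step:
  req#1 t=2s: ALLOW
  req#2 t=2s: ALLOW
  req#3 t=2s: ALLOW
  req#4 t=2s: ALLOW
  req#5 t=2s: ALLOW
  req#6 t=2s: ALLOW
  req#7 t=2s: DENY
  req#8 t=2s: DENY
  req#9 t=2s: DENY
  req#10 t=2s: DENY
  req#11 t=2s: DENY
  req#12 t=2s: DENY
  req#13 t=2s: DENY
  req#14 t=2s: DENY
  req#15 t=2s: DENY
  req#16 t=2s: DENY
  req#17 t=2s: DENY
  req#18 t=2s: DENY

Answer: AAAAAADDDDDDDDDDDD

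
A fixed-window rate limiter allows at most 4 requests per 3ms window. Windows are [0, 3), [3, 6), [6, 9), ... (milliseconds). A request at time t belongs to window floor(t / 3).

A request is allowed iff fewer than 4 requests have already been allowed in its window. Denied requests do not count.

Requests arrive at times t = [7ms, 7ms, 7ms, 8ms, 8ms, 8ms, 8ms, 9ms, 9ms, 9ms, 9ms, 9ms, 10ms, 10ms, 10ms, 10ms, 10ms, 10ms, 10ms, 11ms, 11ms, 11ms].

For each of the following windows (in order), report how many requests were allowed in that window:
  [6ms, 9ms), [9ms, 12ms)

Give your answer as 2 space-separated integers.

Processing requests:
  req#1 t=7ms (window 2): ALLOW
  req#2 t=7ms (window 2): ALLOW
  req#3 t=7ms (window 2): ALLOW
  req#4 t=8ms (window 2): ALLOW
  req#5 t=8ms (window 2): DENY
  req#6 t=8ms (window 2): DENY
  req#7 t=8ms (window 2): DENY
  req#8 t=9ms (window 3): ALLOW
  req#9 t=9ms (window 3): ALLOW
  req#10 t=9ms (window 3): ALLOW
  req#11 t=9ms (window 3): ALLOW
  req#12 t=9ms (window 3): DENY
  req#13 t=10ms (window 3): DENY
  req#14 t=10ms (window 3): DENY
  req#15 t=10ms (window 3): DENY
  req#16 t=10ms (window 3): DENY
  req#17 t=10ms (window 3): DENY
  req#18 t=10ms (window 3): DENY
  req#19 t=10ms (window 3): DENY
  req#20 t=11ms (window 3): DENY
  req#21 t=11ms (window 3): DENY
  req#22 t=11ms (window 3): DENY

Allowed counts by window: 4 4

Answer: 4 4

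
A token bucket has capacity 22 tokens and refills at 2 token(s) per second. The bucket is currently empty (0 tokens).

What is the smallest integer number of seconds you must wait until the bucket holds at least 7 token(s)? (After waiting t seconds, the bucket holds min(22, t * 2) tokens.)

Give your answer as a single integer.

Need t * 2 >= 7, so t >= 7/2.
Smallest integer t = ceil(7/2) = 4.

Answer: 4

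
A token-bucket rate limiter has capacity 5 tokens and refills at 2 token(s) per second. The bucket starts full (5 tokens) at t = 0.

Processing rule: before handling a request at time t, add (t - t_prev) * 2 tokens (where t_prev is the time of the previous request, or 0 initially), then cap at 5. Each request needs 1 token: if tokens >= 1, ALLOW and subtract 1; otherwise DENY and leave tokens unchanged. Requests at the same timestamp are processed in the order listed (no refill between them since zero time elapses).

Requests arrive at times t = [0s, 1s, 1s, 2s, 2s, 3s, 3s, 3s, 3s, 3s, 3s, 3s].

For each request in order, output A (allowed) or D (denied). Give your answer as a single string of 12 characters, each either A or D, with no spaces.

Answer: AAAAAAAAAADD

Derivation:
Simulating step by step:
  req#1 t=0s: ALLOW
  req#2 t=1s: ALLOW
  req#3 t=1s: ALLOW
  req#4 t=2s: ALLOW
  req#5 t=2s: ALLOW
  req#6 t=3s: ALLOW
  req#7 t=3s: ALLOW
  req#8 t=3s: ALLOW
  req#9 t=3s: ALLOW
  req#10 t=3s: ALLOW
  req#11 t=3s: DENY
  req#12 t=3s: DENY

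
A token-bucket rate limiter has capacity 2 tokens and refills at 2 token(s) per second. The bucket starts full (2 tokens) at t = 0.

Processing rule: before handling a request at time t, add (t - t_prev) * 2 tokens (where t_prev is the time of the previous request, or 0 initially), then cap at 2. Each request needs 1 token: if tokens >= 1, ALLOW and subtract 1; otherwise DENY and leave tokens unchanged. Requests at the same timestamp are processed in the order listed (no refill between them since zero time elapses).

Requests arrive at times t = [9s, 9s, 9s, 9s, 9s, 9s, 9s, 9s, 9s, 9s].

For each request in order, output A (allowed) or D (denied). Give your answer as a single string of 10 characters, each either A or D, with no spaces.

Simulating step by step:
  req#1 t=9s: ALLOW
  req#2 t=9s: ALLOW
  req#3 t=9s: DENY
  req#4 t=9s: DENY
  req#5 t=9s: DENY
  req#6 t=9s: DENY
  req#7 t=9s: DENY
  req#8 t=9s: DENY
  req#9 t=9s: DENY
  req#10 t=9s: DENY

Answer: AADDDDDDDD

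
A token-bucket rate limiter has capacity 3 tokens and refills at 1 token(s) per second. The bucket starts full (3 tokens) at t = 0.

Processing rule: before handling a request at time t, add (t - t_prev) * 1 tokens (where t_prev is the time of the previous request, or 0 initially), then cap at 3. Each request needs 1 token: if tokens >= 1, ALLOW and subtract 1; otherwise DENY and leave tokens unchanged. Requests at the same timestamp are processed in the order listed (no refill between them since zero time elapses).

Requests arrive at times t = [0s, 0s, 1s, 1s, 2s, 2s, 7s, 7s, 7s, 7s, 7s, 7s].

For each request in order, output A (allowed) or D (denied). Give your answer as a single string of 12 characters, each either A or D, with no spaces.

Answer: AAAAADAAADDD

Derivation:
Simulating step by step:
  req#1 t=0s: ALLOW
  req#2 t=0s: ALLOW
  req#3 t=1s: ALLOW
  req#4 t=1s: ALLOW
  req#5 t=2s: ALLOW
  req#6 t=2s: DENY
  req#7 t=7s: ALLOW
  req#8 t=7s: ALLOW
  req#9 t=7s: ALLOW
  req#10 t=7s: DENY
  req#11 t=7s: DENY
  req#12 t=7s: DENY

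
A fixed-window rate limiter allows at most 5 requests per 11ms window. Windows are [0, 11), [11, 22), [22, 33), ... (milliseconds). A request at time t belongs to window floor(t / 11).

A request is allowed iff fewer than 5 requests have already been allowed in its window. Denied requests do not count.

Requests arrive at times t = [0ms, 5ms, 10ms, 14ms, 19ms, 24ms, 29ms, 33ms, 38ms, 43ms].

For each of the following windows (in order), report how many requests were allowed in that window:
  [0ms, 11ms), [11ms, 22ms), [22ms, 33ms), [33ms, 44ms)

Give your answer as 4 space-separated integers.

Processing requests:
  req#1 t=0ms (window 0): ALLOW
  req#2 t=5ms (window 0): ALLOW
  req#3 t=10ms (window 0): ALLOW
  req#4 t=14ms (window 1): ALLOW
  req#5 t=19ms (window 1): ALLOW
  req#6 t=24ms (window 2): ALLOW
  req#7 t=29ms (window 2): ALLOW
  req#8 t=33ms (window 3): ALLOW
  req#9 t=38ms (window 3): ALLOW
  req#10 t=43ms (window 3): ALLOW

Allowed counts by window: 3 2 2 3

Answer: 3 2 2 3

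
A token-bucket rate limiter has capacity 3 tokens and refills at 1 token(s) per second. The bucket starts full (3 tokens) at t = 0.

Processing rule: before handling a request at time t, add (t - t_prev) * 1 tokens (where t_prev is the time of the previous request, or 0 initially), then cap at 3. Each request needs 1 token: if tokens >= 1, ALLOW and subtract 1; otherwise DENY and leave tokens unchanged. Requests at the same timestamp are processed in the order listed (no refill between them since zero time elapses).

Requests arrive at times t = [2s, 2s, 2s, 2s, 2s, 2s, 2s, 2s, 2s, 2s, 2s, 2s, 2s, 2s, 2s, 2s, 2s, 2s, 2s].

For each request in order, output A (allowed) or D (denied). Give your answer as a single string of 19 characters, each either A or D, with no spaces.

Answer: AAADDDDDDDDDDDDDDDD

Derivation:
Simulating step by step:
  req#1 t=2s: ALLOW
  req#2 t=2s: ALLOW
  req#3 t=2s: ALLOW
  req#4 t=2s: DENY
  req#5 t=2s: DENY
  req#6 t=2s: DENY
  req#7 t=2s: DENY
  req#8 t=2s: DENY
  req#9 t=2s: DENY
  req#10 t=2s: DENY
  req#11 t=2s: DENY
  req#12 t=2s: DENY
  req#13 t=2s: DENY
  req#14 t=2s: DENY
  req#15 t=2s: DENY
  req#16 t=2s: DENY
  req#17 t=2s: DENY
  req#18 t=2s: DENY
  req#19 t=2s: DENY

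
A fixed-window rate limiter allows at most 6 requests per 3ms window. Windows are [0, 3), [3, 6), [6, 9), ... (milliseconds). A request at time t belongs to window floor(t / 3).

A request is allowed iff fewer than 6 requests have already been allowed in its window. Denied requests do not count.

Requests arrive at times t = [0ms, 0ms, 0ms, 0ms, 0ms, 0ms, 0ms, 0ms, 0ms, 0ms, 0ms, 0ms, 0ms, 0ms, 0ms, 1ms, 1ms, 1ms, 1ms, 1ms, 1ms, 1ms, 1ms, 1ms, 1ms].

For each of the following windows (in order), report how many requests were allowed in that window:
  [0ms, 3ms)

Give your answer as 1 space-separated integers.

Answer: 6

Derivation:
Processing requests:
  req#1 t=0ms (window 0): ALLOW
  req#2 t=0ms (window 0): ALLOW
  req#3 t=0ms (window 0): ALLOW
  req#4 t=0ms (window 0): ALLOW
  req#5 t=0ms (window 0): ALLOW
  req#6 t=0ms (window 0): ALLOW
  req#7 t=0ms (window 0): DENY
  req#8 t=0ms (window 0): DENY
  req#9 t=0ms (window 0): DENY
  req#10 t=0ms (window 0): DENY
  req#11 t=0ms (window 0): DENY
  req#12 t=0ms (window 0): DENY
  req#13 t=0ms (window 0): DENY
  req#14 t=0ms (window 0): DENY
  req#15 t=0ms (window 0): DENY
  req#16 t=1ms (window 0): DENY
  req#17 t=1ms (window 0): DENY
  req#18 t=1ms (window 0): DENY
  req#19 t=1ms (window 0): DENY
  req#20 t=1ms (window 0): DENY
  req#21 t=1ms (window 0): DENY
  req#22 t=1ms (window 0): DENY
  req#23 t=1ms (window 0): DENY
  req#24 t=1ms (window 0): DENY
  req#25 t=1ms (window 0): DENY

Allowed counts by window: 6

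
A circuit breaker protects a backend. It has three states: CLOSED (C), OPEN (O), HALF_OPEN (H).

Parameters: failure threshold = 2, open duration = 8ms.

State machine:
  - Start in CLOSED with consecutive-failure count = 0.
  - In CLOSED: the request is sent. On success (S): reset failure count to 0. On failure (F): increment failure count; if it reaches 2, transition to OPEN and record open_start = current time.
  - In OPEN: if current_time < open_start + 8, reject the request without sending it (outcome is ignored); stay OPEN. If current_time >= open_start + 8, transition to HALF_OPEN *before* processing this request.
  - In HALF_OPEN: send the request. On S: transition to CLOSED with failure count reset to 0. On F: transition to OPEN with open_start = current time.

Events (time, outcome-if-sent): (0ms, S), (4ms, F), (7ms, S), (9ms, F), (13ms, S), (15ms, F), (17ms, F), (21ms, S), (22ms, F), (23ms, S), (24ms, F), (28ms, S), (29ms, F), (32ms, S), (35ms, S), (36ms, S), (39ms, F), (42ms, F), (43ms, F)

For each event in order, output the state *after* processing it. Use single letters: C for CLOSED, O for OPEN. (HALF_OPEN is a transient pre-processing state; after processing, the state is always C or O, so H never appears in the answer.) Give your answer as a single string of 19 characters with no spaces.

Answer: CCCCCCOOOOOCCCCCCOO

Derivation:
State after each event:
  event#1 t=0ms outcome=S: state=CLOSED
  event#2 t=4ms outcome=F: state=CLOSED
  event#3 t=7ms outcome=S: state=CLOSED
  event#4 t=9ms outcome=F: state=CLOSED
  event#5 t=13ms outcome=S: state=CLOSED
  event#6 t=15ms outcome=F: state=CLOSED
  event#7 t=17ms outcome=F: state=OPEN
  event#8 t=21ms outcome=S: state=OPEN
  event#9 t=22ms outcome=F: state=OPEN
  event#10 t=23ms outcome=S: state=OPEN
  event#11 t=24ms outcome=F: state=OPEN
  event#12 t=28ms outcome=S: state=CLOSED
  event#13 t=29ms outcome=F: state=CLOSED
  event#14 t=32ms outcome=S: state=CLOSED
  event#15 t=35ms outcome=S: state=CLOSED
  event#16 t=36ms outcome=S: state=CLOSED
  event#17 t=39ms outcome=F: state=CLOSED
  event#18 t=42ms outcome=F: state=OPEN
  event#19 t=43ms outcome=F: state=OPEN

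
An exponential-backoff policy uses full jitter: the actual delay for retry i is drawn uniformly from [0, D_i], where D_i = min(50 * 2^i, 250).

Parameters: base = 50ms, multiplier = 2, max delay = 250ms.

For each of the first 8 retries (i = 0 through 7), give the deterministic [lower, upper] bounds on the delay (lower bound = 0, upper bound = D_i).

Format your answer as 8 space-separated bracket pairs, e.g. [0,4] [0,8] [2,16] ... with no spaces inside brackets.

Computing bounds per retry:
  i=0: D_i=min(50*2^0,250)=50, bounds=[0,50]
  i=1: D_i=min(50*2^1,250)=100, bounds=[0,100]
  i=2: D_i=min(50*2^2,250)=200, bounds=[0,200]
  i=3: D_i=min(50*2^3,250)=250, bounds=[0,250]
  i=4: D_i=min(50*2^4,250)=250, bounds=[0,250]
  i=5: D_i=min(50*2^5,250)=250, bounds=[0,250]
  i=6: D_i=min(50*2^6,250)=250, bounds=[0,250]
  i=7: D_i=min(50*2^7,250)=250, bounds=[0,250]

Answer: [0,50] [0,100] [0,200] [0,250] [0,250] [0,250] [0,250] [0,250]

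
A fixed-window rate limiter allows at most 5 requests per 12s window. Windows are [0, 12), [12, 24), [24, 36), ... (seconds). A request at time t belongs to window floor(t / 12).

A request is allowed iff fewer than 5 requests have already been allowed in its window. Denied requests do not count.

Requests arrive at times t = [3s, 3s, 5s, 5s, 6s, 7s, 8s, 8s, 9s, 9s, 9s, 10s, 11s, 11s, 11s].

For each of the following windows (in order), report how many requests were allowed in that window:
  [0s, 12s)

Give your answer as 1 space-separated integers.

Answer: 5

Derivation:
Processing requests:
  req#1 t=3s (window 0): ALLOW
  req#2 t=3s (window 0): ALLOW
  req#3 t=5s (window 0): ALLOW
  req#4 t=5s (window 0): ALLOW
  req#5 t=6s (window 0): ALLOW
  req#6 t=7s (window 0): DENY
  req#7 t=8s (window 0): DENY
  req#8 t=8s (window 0): DENY
  req#9 t=9s (window 0): DENY
  req#10 t=9s (window 0): DENY
  req#11 t=9s (window 0): DENY
  req#12 t=10s (window 0): DENY
  req#13 t=11s (window 0): DENY
  req#14 t=11s (window 0): DENY
  req#15 t=11s (window 0): DENY

Allowed counts by window: 5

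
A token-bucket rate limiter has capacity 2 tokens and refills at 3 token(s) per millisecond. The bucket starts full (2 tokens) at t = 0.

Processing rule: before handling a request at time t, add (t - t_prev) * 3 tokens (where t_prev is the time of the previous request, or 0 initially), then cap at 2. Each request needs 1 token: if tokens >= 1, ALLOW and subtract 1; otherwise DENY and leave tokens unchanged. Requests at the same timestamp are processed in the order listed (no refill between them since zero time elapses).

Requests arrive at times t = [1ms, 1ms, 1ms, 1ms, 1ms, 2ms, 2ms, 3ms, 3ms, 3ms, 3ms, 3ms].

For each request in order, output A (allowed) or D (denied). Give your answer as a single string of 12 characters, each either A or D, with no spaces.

Answer: AADDDAAAADDD

Derivation:
Simulating step by step:
  req#1 t=1ms: ALLOW
  req#2 t=1ms: ALLOW
  req#3 t=1ms: DENY
  req#4 t=1ms: DENY
  req#5 t=1ms: DENY
  req#6 t=2ms: ALLOW
  req#7 t=2ms: ALLOW
  req#8 t=3ms: ALLOW
  req#9 t=3ms: ALLOW
  req#10 t=3ms: DENY
  req#11 t=3ms: DENY
  req#12 t=3ms: DENY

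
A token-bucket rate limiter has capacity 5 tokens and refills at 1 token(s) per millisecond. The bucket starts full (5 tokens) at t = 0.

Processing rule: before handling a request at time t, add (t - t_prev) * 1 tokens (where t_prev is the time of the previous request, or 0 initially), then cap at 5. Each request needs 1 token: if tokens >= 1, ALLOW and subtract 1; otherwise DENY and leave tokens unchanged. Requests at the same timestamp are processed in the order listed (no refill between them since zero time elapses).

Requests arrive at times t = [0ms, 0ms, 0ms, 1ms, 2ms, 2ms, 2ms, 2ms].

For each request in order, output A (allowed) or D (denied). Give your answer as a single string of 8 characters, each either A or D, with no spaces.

Answer: AAAAAAAD

Derivation:
Simulating step by step:
  req#1 t=0ms: ALLOW
  req#2 t=0ms: ALLOW
  req#3 t=0ms: ALLOW
  req#4 t=1ms: ALLOW
  req#5 t=2ms: ALLOW
  req#6 t=2ms: ALLOW
  req#7 t=2ms: ALLOW
  req#8 t=2ms: DENY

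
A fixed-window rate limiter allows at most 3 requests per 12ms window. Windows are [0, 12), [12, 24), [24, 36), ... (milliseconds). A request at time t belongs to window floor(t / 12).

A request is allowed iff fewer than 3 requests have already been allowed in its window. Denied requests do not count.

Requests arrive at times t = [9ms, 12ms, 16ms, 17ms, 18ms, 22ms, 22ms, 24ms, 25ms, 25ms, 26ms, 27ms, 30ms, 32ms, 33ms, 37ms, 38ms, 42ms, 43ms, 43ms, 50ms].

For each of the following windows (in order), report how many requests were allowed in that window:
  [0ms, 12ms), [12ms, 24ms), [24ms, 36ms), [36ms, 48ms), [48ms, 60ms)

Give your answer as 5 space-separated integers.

Processing requests:
  req#1 t=9ms (window 0): ALLOW
  req#2 t=12ms (window 1): ALLOW
  req#3 t=16ms (window 1): ALLOW
  req#4 t=17ms (window 1): ALLOW
  req#5 t=18ms (window 1): DENY
  req#6 t=22ms (window 1): DENY
  req#7 t=22ms (window 1): DENY
  req#8 t=24ms (window 2): ALLOW
  req#9 t=25ms (window 2): ALLOW
  req#10 t=25ms (window 2): ALLOW
  req#11 t=26ms (window 2): DENY
  req#12 t=27ms (window 2): DENY
  req#13 t=30ms (window 2): DENY
  req#14 t=32ms (window 2): DENY
  req#15 t=33ms (window 2): DENY
  req#16 t=37ms (window 3): ALLOW
  req#17 t=38ms (window 3): ALLOW
  req#18 t=42ms (window 3): ALLOW
  req#19 t=43ms (window 3): DENY
  req#20 t=43ms (window 3): DENY
  req#21 t=50ms (window 4): ALLOW

Allowed counts by window: 1 3 3 3 1

Answer: 1 3 3 3 1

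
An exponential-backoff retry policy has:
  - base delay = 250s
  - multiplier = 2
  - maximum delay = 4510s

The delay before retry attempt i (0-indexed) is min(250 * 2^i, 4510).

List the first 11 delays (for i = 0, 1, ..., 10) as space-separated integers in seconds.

Computing each delay:
  i=0: min(250*2^0, 4510) = 250
  i=1: min(250*2^1, 4510) = 500
  i=2: min(250*2^2, 4510) = 1000
  i=3: min(250*2^3, 4510) = 2000
  i=4: min(250*2^4, 4510) = 4000
  i=5: min(250*2^5, 4510) = 4510
  i=6: min(250*2^6, 4510) = 4510
  i=7: min(250*2^7, 4510) = 4510
  i=8: min(250*2^8, 4510) = 4510
  i=9: min(250*2^9, 4510) = 4510
  i=10: min(250*2^10, 4510) = 4510

Answer: 250 500 1000 2000 4000 4510 4510 4510 4510 4510 4510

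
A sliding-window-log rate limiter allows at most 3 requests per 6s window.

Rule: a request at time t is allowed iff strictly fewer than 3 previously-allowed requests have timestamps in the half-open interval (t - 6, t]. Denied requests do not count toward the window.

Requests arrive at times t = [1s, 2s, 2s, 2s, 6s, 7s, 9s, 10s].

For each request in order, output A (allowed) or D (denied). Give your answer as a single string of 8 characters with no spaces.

Tracking allowed requests in the window:
  req#1 t=1s: ALLOW
  req#2 t=2s: ALLOW
  req#3 t=2s: ALLOW
  req#4 t=2s: DENY
  req#5 t=6s: DENY
  req#6 t=7s: ALLOW
  req#7 t=9s: ALLOW
  req#8 t=10s: ALLOW

Answer: AAADDAAA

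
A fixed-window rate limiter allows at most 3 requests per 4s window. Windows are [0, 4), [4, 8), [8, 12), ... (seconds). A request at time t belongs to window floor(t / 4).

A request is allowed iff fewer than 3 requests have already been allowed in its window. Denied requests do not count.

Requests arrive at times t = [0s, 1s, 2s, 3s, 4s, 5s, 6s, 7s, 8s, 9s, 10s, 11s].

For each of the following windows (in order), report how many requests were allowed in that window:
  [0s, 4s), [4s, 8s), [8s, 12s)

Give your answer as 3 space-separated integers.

Processing requests:
  req#1 t=0s (window 0): ALLOW
  req#2 t=1s (window 0): ALLOW
  req#3 t=2s (window 0): ALLOW
  req#4 t=3s (window 0): DENY
  req#5 t=4s (window 1): ALLOW
  req#6 t=5s (window 1): ALLOW
  req#7 t=6s (window 1): ALLOW
  req#8 t=7s (window 1): DENY
  req#9 t=8s (window 2): ALLOW
  req#10 t=9s (window 2): ALLOW
  req#11 t=10s (window 2): ALLOW
  req#12 t=11s (window 2): DENY

Allowed counts by window: 3 3 3

Answer: 3 3 3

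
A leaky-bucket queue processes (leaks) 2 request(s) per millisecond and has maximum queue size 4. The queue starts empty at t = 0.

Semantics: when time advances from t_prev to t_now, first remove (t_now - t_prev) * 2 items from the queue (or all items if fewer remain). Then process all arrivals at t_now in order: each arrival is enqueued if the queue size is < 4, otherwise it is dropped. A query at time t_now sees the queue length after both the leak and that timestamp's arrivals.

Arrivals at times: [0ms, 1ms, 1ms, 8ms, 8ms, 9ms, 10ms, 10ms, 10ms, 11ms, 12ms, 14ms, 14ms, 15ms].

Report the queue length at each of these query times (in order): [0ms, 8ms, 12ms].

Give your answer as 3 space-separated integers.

Queue lengths at query times:
  query t=0ms: backlog = 1
  query t=8ms: backlog = 2
  query t=12ms: backlog = 1

Answer: 1 2 1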